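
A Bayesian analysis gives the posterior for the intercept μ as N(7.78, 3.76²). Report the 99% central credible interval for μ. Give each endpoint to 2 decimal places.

The posterior is symmetric, so the 99% equal-tailed interval is μ = 7.78 ± z·3.76 with z = 2.576.
Half-width: 2.576 × 3.76 = 9.69.
7.78 − 9.69 = -1.91; 7.78 + 9.69 = 17.47.

[-1.91, 17.47]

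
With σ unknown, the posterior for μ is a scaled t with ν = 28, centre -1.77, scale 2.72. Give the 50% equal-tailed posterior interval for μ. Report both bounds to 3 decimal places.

[-3.629, 0.089]

The t_28 distribution is symmetric; the 50% interval is -1.77 ± t·2.72 with t_{0.75,28} = 0.683.
Half-width: 0.683 × 2.72 = 1.859.
-1.77 − 1.859 = -3.629; -1.77 + 1.859 = 0.089.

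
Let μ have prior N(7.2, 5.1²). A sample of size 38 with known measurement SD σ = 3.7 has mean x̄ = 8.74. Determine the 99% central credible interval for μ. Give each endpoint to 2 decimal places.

Posterior precision = 1/5.1² + 38/3.7² = 0.0384 + 2.7757 = 2.8142, so posterior SD = 0.5961.
Posterior mean = (7.2/5.1² + 38·8.74/3.7²) / 2.8142 = 8.7190.
Interval: 8.7190 ± 2.576 × 0.5961 → [7.18, 10.25].

[7.18, 10.25]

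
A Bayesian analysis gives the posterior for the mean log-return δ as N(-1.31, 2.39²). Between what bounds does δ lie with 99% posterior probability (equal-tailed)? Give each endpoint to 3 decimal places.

The posterior is symmetric, so the 99% equal-tailed interval is δ = -1.31 ± z·2.39 with z = 2.576.
Half-width: 2.576 × 2.39 = 6.156.
-1.31 − 6.156 = -7.466; -1.31 + 6.156 = 4.846.

[-7.466, 4.846]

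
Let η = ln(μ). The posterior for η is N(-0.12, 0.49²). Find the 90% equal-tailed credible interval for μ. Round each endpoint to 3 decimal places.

On the log scale the 90% interval is -0.12 ± 1.645 × 0.49 = [-0.9260, 0.6860].
Exponentiate: [e^-0.9260, e^0.6860] = [0.396, 1.986].

[0.396, 1.986]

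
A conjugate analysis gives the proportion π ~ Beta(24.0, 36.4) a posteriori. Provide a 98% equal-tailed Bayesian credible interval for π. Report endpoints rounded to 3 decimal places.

[0.259, 0.546]

Posterior: Beta(24.0, 36.4).
Equal-tailed 98% interval: the 0.01 and 0.99 quantiles of Beta(24.0, 36.4).
Posterior mean ≈ 0.397, SD ≈ 0.062; a Normal approximation gives roughly [0.252, 0.543].
Exact: F⁻¹(0.01) = 0.259; F⁻¹(0.99) = 0.546.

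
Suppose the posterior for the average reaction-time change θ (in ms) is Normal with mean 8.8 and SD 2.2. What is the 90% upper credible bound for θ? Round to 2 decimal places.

Need U with P(θ ≤ U) = 0.90: U = 8.8 + z_{0.1}·2.2.
z = 1.282; U = 8.8 + 1.282 × 2.2 = 11.62.

11.62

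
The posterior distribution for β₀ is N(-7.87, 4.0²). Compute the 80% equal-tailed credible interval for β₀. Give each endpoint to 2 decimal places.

The posterior is symmetric, so the 80% equal-tailed interval is β₀ = -7.87 ± z·4.0 with z = 1.282.
Half-width: 1.282 × 4.0 = 5.13.
-7.87 − 5.13 = -13.00; -7.87 + 5.13 = -2.74.

[-13.00, -2.74]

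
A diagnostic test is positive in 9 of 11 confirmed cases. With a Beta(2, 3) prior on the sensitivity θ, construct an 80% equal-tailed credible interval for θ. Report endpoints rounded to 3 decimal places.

Posterior: Beta(2+9, 3+2) = Beta(11, 5).
Equal-tailed 80% interval: the 0.1 and 0.9 quantiles of Beta(11, 5).
Posterior mean ≈ 0.688, SD ≈ 0.112; a Normal approximation gives roughly [0.543, 0.832].
Exact: F⁻¹(0.1) = 0.536; F⁻¹(0.9) = 0.828.

[0.536, 0.828]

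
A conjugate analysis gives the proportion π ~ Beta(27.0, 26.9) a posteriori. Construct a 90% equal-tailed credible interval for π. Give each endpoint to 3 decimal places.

[0.390, 0.612]

Posterior: Beta(27.0, 26.9).
Equal-tailed 90% interval: the 0.05 and 0.95 quantiles of Beta(27.0, 26.9).
Posterior mean ≈ 0.501, SD ≈ 0.067; a Normal approximation gives roughly [0.390, 0.612].
Exact: F⁻¹(0.05) = 0.390; F⁻¹(0.95) = 0.612.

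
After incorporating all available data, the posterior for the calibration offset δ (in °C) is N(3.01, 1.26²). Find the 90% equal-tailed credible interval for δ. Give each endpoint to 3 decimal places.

The posterior is symmetric, so the 90% equal-tailed interval is δ = 3.01 ± z·1.26 with z = 1.645.
Half-width: 1.645 × 1.26 = 2.073.
3.01 − 2.073 = 0.937; 3.01 + 2.073 = 5.083.

[0.937, 5.083]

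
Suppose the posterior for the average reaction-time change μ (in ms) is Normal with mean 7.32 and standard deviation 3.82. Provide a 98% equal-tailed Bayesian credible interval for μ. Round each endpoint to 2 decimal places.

[-1.57, 16.21]

The posterior is symmetric, so the 98% equal-tailed interval is μ = 7.32 ± z·3.82 with z = 2.326.
Half-width: 2.326 × 3.82 = 8.89.
7.32 − 8.89 = -1.57; 7.32 + 8.89 = 16.21.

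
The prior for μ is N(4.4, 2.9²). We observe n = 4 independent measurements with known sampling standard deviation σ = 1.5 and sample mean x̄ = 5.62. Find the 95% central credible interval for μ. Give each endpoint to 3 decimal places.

[4.120, 6.967]

Posterior precision = 1/2.9² + 4/1.5² = 0.1189 + 1.7778 = 1.8967, so posterior SD = 0.7261.
Posterior mean = (4.4/2.9² + 4·5.62/1.5²) / 1.8967 = 5.5435.
Interval: 5.5435 ± 1.960 × 0.7261 → [4.120, 6.967].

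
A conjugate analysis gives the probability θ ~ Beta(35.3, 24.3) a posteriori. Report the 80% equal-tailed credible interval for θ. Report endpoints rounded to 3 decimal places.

[0.510, 0.673]

Posterior: Beta(35.3, 24.3).
Equal-tailed 80% interval: the 0.1 and 0.9 quantiles of Beta(35.3, 24.3).
Posterior mean ≈ 0.592, SD ≈ 0.063; a Normal approximation gives roughly [0.511, 0.673].
Exact: F⁻¹(0.1) = 0.510; F⁻¹(0.9) = 0.673.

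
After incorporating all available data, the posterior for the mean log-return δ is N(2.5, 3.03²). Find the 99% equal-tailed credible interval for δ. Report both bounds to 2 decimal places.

The posterior is symmetric, so the 99% equal-tailed interval is δ = 2.5 ± z·3.03 with z = 2.576.
Half-width: 2.576 × 3.03 = 7.80.
2.5 − 7.80 = -5.30; 2.5 + 7.80 = 10.30.

[-5.30, 10.30]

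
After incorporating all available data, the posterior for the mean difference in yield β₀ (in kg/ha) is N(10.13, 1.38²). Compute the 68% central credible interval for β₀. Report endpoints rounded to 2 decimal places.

[8.76, 11.50]

The posterior is symmetric, so the 68% equal-tailed interval is β₀ = 10.13 ± z·1.38 with z = 0.994.
Half-width: 0.994 × 1.38 = 1.37.
10.13 − 1.37 = 8.76; 10.13 + 1.37 = 11.50.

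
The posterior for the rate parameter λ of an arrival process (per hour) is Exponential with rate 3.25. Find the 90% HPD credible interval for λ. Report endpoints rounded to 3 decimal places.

The exponential density is strictly decreasing on [0, ∞), so the HPD interval is anchored at 0: [0, q] with P(λ ≤ q) = 0.90.
q = −ln(1 − 0.90) / 3.25 = 2.3026 / 3.25 = 0.708.

[0.000, 0.708]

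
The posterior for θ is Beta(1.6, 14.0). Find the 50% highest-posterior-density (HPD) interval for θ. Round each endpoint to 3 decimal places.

The posterior is unimodal and skewed, so the HPD interval has equal density at both endpoints and is the shortest 50% interval.
Solving f(0.015) = f(0.096) with F(0.096) − F(0.015) = 0.50 gives [0.015, 0.096].
For comparison, the equal-tailed interval is [0.046, 0.142]; the HPD is narrower and shifted toward the mode.

[0.015, 0.096]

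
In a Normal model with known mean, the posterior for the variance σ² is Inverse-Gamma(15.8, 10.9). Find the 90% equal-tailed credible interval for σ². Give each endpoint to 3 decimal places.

[0.477, 1.104]

Inverse-Gamma(15.8, 10.9) quantiles: F⁻¹(0.05) and F⁻¹(0.95).
Equivalently, 1/σ² ~ Gamma(15.8, rate = 10.9); invert its 0.95 and 0.05 quantiles.
Posterior mean ≈ 0.736, SD ≈ 0.198; a Normal approximation gives roughly [0.410, 1.063].
Exact: lower = 0.477; upper = 1.104.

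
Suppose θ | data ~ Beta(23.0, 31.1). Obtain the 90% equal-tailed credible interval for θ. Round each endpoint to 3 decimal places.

Posterior: Beta(23.0, 31.1).
Equal-tailed 90% interval: the 0.05 and 0.95 quantiles of Beta(23.0, 31.1).
Posterior mean ≈ 0.425, SD ≈ 0.067; a Normal approximation gives roughly [0.316, 0.535].
Exact: F⁻¹(0.05) = 0.317; F⁻¹(0.95) = 0.536.

[0.317, 0.536]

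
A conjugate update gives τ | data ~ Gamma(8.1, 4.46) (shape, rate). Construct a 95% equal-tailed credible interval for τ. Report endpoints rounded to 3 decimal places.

[0.789, 3.264]

Posterior: Gamma(shape 8.1, rate 4.46).
Equal-tailed 95% interval: Gamma(8.1, 4.46) quantiles at 0.025 and 0.975.
Posterior mean ≈ 1.816, SD ≈ 0.638; a Normal approximation gives roughly [0.565, 3.067].
Exact: lower = 0.789; upper = 3.264.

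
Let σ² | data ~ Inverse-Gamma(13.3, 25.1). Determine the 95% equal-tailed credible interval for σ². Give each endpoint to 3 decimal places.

Inverse-Gamma(13.3, 25.1) quantiles: F⁻¹(0.025) and F⁻¹(0.975).
Equivalently, 1/σ² ~ Gamma(13.3, rate = 25.1); invert its 0.975 and 0.025 quantiles.
Posterior mean ≈ 2.041, SD ≈ 0.607; a Normal approximation gives roughly [0.851, 3.230].
Exact: lower = 1.176; upper = 3.515.

[1.176, 3.515]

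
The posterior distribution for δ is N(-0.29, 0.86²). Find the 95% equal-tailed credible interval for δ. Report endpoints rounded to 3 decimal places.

[-1.976, 1.396]

The posterior is symmetric, so the 95% equal-tailed interval is δ = -0.29 ± z·0.86 with z = 1.960.
Half-width: 1.960 × 0.86 = 1.686.
-0.29 − 1.686 = -1.976; -0.29 + 1.686 = 1.396.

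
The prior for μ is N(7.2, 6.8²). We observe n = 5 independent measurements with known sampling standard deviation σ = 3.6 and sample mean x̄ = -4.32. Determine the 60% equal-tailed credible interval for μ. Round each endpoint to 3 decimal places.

Posterior precision = 1/6.8² + 5/3.6² = 0.0216 + 0.3858 = 0.4074, so posterior SD = 1.5667.
Posterior mean = (7.2/6.8² + 5·-4.32/3.6²) / 0.4074 = -3.7085.
Interval: -3.7085 ± 0.842 × 1.5667 → [-5.027, -2.390].

[-5.027, -2.390]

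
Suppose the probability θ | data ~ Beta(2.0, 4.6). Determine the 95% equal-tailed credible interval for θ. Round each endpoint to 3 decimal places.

[0.047, 0.670]

Posterior: Beta(2.0, 4.6).
Equal-tailed 95% interval: the 0.025 and 0.975 quantiles of Beta(2.0, 4.6).
Posterior mean ≈ 0.303, SD ≈ 0.167; a Normal approximation gives roughly [-0.024, 0.630].
Exact: F⁻¹(0.025) = 0.047; F⁻¹(0.975) = 0.670.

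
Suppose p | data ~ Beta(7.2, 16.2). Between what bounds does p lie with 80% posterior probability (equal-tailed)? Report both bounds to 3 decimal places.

Posterior: Beta(7.2, 16.2).
Equal-tailed 80% interval: the 0.1 and 0.9 quantiles of Beta(7.2, 16.2).
Posterior mean ≈ 0.308, SD ≈ 0.093; a Normal approximation gives roughly [0.188, 0.427].
Exact: F⁻¹(0.1) = 0.191; F⁻¹(0.9) = 0.432.

[0.191, 0.432]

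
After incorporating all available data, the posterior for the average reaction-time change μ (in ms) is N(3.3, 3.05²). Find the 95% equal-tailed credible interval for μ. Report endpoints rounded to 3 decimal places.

The posterior is symmetric, so the 95% equal-tailed interval is μ = 3.3 ± z·3.05 with z = 1.960.
Half-width: 1.960 × 3.05 = 5.978.
3.3 − 5.978 = -2.678; 3.3 + 5.978 = 9.278.

[-2.678, 9.278]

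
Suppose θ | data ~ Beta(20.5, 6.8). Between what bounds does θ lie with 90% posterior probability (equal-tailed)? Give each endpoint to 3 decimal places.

Posterior: Beta(20.5, 6.8).
Equal-tailed 90% interval: the 0.05 and 0.95 quantiles of Beta(20.5, 6.8).
Posterior mean ≈ 0.751, SD ≈ 0.081; a Normal approximation gives roughly [0.617, 0.885].
Exact: F⁻¹(0.05) = 0.607; F⁻¹(0.95) = 0.874.

[0.607, 0.874]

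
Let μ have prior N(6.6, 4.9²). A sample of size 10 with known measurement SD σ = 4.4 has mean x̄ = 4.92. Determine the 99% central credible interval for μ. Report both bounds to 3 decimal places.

Posterior precision = 1/4.9² + 10/4.4² = 0.0416 + 0.5165 = 0.5582, so posterior SD = 1.3385.
Posterior mean = (6.6/4.9² + 10·4.92/4.4²) / 0.5582 = 5.0454.
Interval: 5.0454 ± 2.576 × 1.3385 → [1.598, 8.493].

[1.598, 8.493]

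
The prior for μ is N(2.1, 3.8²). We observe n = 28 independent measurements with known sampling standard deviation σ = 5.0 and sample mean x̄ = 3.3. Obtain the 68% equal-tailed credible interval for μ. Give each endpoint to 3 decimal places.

[2.318, 4.142]

Posterior precision = 1/3.8² + 28/5.0² = 0.0693 + 1.1200 = 1.1893, so posterior SD = 0.9170.
Posterior mean = (2.1/3.8² + 28·3.3/5.0²) / 1.1893 = 3.2301.
Interval: 3.2301 ± 0.994 × 0.9170 → [2.318, 4.142].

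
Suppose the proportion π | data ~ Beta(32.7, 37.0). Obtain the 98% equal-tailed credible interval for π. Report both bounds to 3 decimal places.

[0.334, 0.607]

Posterior: Beta(32.7, 37.0).
Equal-tailed 98% interval: the 0.01 and 0.99 quantiles of Beta(32.7, 37.0).
Posterior mean ≈ 0.469, SD ≈ 0.059; a Normal approximation gives roughly [0.331, 0.607].
Exact: F⁻¹(0.01) = 0.334; F⁻¹(0.99) = 0.607.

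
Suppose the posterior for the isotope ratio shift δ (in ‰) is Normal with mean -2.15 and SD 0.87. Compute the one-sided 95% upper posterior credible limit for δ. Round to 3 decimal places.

Need U with P(δ ≤ U) = 0.95: U = -2.15 + z_{0.05}·0.87.
z = 1.645; U = -2.15 + 1.645 × 0.87 = -0.719.

-0.719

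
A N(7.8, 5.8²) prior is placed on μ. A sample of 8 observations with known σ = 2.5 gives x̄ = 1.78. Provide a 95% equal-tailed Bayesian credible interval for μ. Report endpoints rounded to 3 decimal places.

Posterior precision = 1/5.8² + 8/2.5² = 0.0297 + 1.2800 = 1.3097, so posterior SD = 0.8738.
Posterior mean = (7.8/5.8² + 8·1.78/2.5²) / 1.3097 = 1.9166.
Interval: 1.9166 ± 1.960 × 0.8738 → [0.204, 3.629].

[0.204, 3.629]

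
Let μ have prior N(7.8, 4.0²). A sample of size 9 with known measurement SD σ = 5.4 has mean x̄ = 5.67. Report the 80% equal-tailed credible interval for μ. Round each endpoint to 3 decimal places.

[3.925, 8.132]

Posterior precision = 1/4.0² + 9/5.4² = 0.0625 + 0.3086 = 0.3711, so posterior SD = 1.6415.
Posterior mean = (7.8/4.0² + 9·5.67/5.4²) / 0.3711 = 6.0287.
Interval: 6.0287 ± 1.282 × 1.6415 → [3.925, 8.132].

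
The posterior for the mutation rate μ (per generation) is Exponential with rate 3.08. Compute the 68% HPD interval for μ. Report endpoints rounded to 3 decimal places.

The exponential density is strictly decreasing on [0, ∞), so the HPD interval is anchored at 0: [0, q] with P(μ ≤ q) = 0.68.
q = −ln(1 − 0.68) / 3.08 = 1.1394 / 3.08 = 0.370.

[0.000, 0.370]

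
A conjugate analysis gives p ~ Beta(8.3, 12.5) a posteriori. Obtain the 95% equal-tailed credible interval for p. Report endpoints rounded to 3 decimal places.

Posterior: Beta(8.3, 12.5).
Equal-tailed 95% interval: the 0.025 and 0.975 quantiles of Beta(8.3, 12.5).
Posterior mean ≈ 0.399, SD ≈ 0.105; a Normal approximation gives roughly [0.193, 0.605].
Exact: F⁻¹(0.025) = 0.205; F⁻¹(0.975) = 0.611.

[0.205, 0.611]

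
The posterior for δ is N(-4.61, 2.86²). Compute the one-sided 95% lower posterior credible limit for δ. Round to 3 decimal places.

Need L with P(δ ≥ L) = 0.95: L = -4.61 − z_{0.05}·2.86.
z = 1.645; L = -4.61 − 1.645 × 2.86 = -9.314.

-9.314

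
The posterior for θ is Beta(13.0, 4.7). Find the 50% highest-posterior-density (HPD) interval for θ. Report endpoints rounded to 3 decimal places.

The posterior is unimodal and skewed, so the HPD interval has equal density at both endpoints and is the shortest 50% interval.
Solving f(0.690) = f(0.829) with F(0.829) − F(0.690) = 0.50 gives [0.690, 0.829].
For comparison, the equal-tailed interval is [0.669, 0.810]; the HPD is narrower and shifted toward the mode.

[0.690, 0.829]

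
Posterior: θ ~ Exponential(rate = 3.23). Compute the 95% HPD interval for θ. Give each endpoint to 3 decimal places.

[0.000, 0.927]

The exponential density is strictly decreasing on [0, ∞), so the HPD interval is anchored at 0: [0, q] with P(θ ≤ q) = 0.95.
q = −ln(1 − 0.95) / 3.23 = 2.9957 / 3.23 = 0.927.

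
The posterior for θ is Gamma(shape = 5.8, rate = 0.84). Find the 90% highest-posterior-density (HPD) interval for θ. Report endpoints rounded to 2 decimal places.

[2.38, 11.25]

The posterior is unimodal and skewed, so the HPD interval has equal density at both endpoints and is the shortest 90% interval.
Solving f(2.38) = f(11.25) with F(11.25) − F(2.38) = 0.90 gives [2.38, 11.25].
For comparison, the equal-tailed interval is [2.95, 12.20]; the HPD is narrower and shifted toward the mode.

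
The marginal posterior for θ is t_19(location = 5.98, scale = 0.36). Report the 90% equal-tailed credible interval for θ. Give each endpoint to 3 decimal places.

The t_19 distribution is symmetric; the 90% interval is 5.98 ± t·0.36 with t_{0.95,19} = 1.729.
Half-width: 1.729 × 0.36 = 0.622.
5.98 − 0.622 = 5.358; 5.98 + 0.622 = 6.602.

[5.358, 6.602]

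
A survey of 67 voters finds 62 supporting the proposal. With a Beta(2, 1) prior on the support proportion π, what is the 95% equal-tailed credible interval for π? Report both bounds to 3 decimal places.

[0.839, 0.967]

Posterior: Beta(2+62, 1+5) = Beta(64, 6).
Equal-tailed 95% interval: the 0.025 and 0.975 quantiles of Beta(64, 6).
Posterior mean ≈ 0.914, SD ≈ 0.033; a Normal approximation gives roughly [0.849, 0.979].
Exact: F⁻¹(0.025) = 0.839; F⁻¹(0.975) = 0.967.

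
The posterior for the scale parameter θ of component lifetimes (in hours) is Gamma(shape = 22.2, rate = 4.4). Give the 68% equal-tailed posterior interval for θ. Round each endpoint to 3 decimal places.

Posterior: Gamma(shape 22.2, rate 4.4).
Equal-tailed 68% interval: Gamma(22.2, 4.4) quantiles at 0.16 and 0.84.
Posterior mean ≈ 5.045, SD ≈ 1.071; a Normal approximation gives roughly [3.981, 6.110].
Exact: lower = 3.988; upper = 6.102.

[3.988, 6.102]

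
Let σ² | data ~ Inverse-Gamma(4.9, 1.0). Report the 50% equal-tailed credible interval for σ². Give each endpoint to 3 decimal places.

Inverse-Gamma(4.9, 1.0) quantiles: F⁻¹(0.25) and F⁻¹(0.75).
Equivalently, 1/σ² ~ Gamma(4.9, rate = 1.0); invert its 0.75 and 0.25 quantiles.
Posterior mean ≈ 0.256, SD ≈ 0.151; a Normal approximation gives roughly [0.155, 0.358].
Exact: lower = 0.162; upper = 0.304.

[0.162, 0.304]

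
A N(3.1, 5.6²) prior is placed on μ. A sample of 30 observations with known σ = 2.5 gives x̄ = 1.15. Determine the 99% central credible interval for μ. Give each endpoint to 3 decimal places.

Posterior precision = 1/5.6² + 30/2.5² = 0.0319 + 4.8000 = 4.8319, so posterior SD = 0.4549.
Posterior mean = (3.1/5.6² + 30·1.15/2.5²) / 4.8319 = 1.1629.
Interval: 1.1629 ± 2.576 × 0.4549 → [-0.009, 2.335].

[-0.009, 2.335]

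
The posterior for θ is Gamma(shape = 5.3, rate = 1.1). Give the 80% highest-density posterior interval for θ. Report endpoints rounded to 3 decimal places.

[1.934, 6.914]

The posterior is unimodal and skewed, so the HPD interval has equal density at both endpoints and is the shortest 80% interval.
Solving f(1.934) = f(6.914) with F(6.914) − F(1.934) = 0.80 gives [1.934, 6.914].
For comparison, the equal-tailed interval is [2.405, 7.619]; the HPD is narrower and shifted toward the mode.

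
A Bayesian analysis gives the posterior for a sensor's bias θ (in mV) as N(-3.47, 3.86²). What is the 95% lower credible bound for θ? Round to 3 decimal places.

Need L with P(θ ≥ L) = 0.95: L = -3.47 − z_{0.05}·3.86.
z = 1.645; L = -3.47 − 1.645 × 3.86 = -9.819.

-9.819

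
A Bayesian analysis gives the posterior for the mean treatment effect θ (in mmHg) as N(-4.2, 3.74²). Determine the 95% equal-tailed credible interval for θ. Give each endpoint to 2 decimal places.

The posterior is symmetric, so the 95% equal-tailed interval is θ = -4.2 ± z·3.74 with z = 1.960.
Half-width: 1.960 × 3.74 = 7.33.
-4.2 − 7.33 = -11.53; -4.2 + 7.33 = 3.13.

[-11.53, 3.13]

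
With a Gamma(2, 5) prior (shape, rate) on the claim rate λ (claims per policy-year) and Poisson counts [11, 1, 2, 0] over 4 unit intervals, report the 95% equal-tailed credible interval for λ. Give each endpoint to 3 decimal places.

Posterior: Gamma(2+14, 5+4) = Gamma(16, 9) (shape, rate).
Equal-tailed 95% interval: Gamma(16, 9) quantiles at 0.025 and 0.975.
Posterior mean ≈ 1.778, SD ≈ 0.444; a Normal approximation gives roughly [0.907, 2.649].
Exact: lower = 1.016; upper = 2.749.

[1.016, 2.749]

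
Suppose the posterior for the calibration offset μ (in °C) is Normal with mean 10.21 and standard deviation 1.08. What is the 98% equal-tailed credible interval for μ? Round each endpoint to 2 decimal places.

The posterior is symmetric, so the 98% equal-tailed interval is μ = 10.21 ± z·1.08 with z = 2.326.
Half-width: 2.326 × 1.08 = 2.51.
10.21 − 2.51 = 7.70; 10.21 + 2.51 = 12.72.

[7.70, 12.72]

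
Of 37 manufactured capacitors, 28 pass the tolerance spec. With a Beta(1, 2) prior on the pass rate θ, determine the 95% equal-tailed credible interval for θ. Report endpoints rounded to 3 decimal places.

Posterior: Beta(1+28, 2+9) = Beta(29, 11).
Equal-tailed 95% interval: the 0.025 and 0.975 quantiles of Beta(29, 11).
Posterior mean ≈ 0.725, SD ≈ 0.070; a Normal approximation gives roughly [0.588, 0.862].
Exact: F⁻¹(0.025) = 0.579; F⁻¹(0.975) = 0.850.

[0.579, 0.850]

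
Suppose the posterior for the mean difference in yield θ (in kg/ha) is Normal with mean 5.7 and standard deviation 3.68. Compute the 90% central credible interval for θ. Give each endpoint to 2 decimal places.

The posterior is symmetric, so the 90% equal-tailed interval is θ = 5.7 ± z·3.68 with z = 1.645.
Half-width: 1.645 × 3.68 = 6.05.
5.7 − 6.05 = -0.35; 5.7 + 6.05 = 11.75.

[-0.35, 11.75]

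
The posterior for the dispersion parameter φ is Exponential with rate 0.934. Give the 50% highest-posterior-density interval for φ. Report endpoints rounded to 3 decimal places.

[0.000, 0.742]

The exponential density is strictly decreasing on [0, ∞), so the HPD interval is anchored at 0: [0, q] with P(φ ≤ q) = 0.50.
q = −ln(1 − 0.50) / 0.934 = 0.6931 / 0.934 = 0.742.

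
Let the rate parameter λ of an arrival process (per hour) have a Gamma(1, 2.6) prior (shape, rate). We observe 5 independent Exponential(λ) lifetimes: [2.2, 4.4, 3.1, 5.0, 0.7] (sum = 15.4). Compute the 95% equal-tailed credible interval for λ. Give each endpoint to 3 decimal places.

[0.122, 0.648]

Posterior: Gamma(1+5, 2.6+15.4) = Gamma(6, 18.0) (shape, rate).
Equal-tailed 95% interval: Gamma(6, 18.0) quantiles at 0.025 and 0.975.
Posterior mean ≈ 0.333, SD ≈ 0.136; a Normal approximation gives roughly [0.067, 0.600].
Exact: lower = 0.122; upper = 0.648.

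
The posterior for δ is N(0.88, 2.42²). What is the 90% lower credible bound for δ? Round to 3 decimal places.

Need L with P(δ ≥ L) = 0.90: L = 0.88 − z_{0.1}·2.42.
z = 1.282; L = 0.88 − 1.282 × 2.42 = -2.221.

-2.221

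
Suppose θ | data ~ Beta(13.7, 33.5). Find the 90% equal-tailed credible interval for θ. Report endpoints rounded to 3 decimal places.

Posterior: Beta(13.7, 33.5).
Equal-tailed 90% interval: the 0.05 and 0.95 quantiles of Beta(13.7, 33.5).
Posterior mean ≈ 0.290, SD ≈ 0.065; a Normal approximation gives roughly [0.183, 0.398].
Exact: F⁻¹(0.05) = 0.188; F⁻¹(0.95) = 0.403.

[0.188, 0.403]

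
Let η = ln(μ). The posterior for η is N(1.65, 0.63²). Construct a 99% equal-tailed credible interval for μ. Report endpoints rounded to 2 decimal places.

[1.03, 26.38]

On the log scale the 99% interval is 1.65 ± 2.576 × 0.63 = [0.0272, 3.2728].
Exponentiate: [e^0.0272, e^3.2728] = [1.03, 26.38].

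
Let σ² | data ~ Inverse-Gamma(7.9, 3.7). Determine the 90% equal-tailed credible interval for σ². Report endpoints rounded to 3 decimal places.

Inverse-Gamma(7.9, 3.7) quantiles: F⁻¹(0.05) and F⁻¹(0.95).
Equivalently, 1/σ² ~ Gamma(7.9, rate = 3.7); invert its 0.95 and 0.05 quantiles.
Posterior mean ≈ 0.536, SD ≈ 0.221; a Normal approximation gives roughly [0.173, 0.899].
Exact: lower = 0.284; upper = 0.946.

[0.284, 0.946]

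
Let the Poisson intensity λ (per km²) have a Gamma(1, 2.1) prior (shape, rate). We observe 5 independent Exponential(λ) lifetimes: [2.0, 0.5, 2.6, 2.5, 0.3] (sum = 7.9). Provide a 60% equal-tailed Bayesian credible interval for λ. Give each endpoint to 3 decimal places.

[0.390, 0.791]

Posterior: Gamma(1+5, 2.1+7.9) = Gamma(6, 10.0) (shape, rate).
Equal-tailed 60% interval: Gamma(6, 10.0) quantiles at 0.2 and 0.8.
Posterior mean ≈ 0.600, SD ≈ 0.245; a Normal approximation gives roughly [0.394, 0.806].
Exact: lower = 0.390; upper = 0.791.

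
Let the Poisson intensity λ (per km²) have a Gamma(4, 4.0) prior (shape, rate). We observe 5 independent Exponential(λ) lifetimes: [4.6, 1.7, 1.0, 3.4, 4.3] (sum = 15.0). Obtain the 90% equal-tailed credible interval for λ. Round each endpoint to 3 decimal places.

Posterior: Gamma(4+5, 4.0+15.0) = Gamma(9, 19.0) (shape, rate).
Equal-tailed 90% interval: Gamma(9, 19.0) quantiles at 0.05 and 0.95.
Posterior mean ≈ 0.474, SD ≈ 0.158; a Normal approximation gives roughly [0.214, 0.733].
Exact: lower = 0.247; upper = 0.760.

[0.247, 0.760]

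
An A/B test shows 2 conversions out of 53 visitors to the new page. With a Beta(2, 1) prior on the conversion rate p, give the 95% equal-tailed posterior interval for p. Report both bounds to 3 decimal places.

Posterior: Beta(2+2, 1+51) = Beta(4, 52).
Equal-tailed 95% interval: the 0.025 and 0.975 quantiles of Beta(4, 52).
Posterior mean ≈ 0.071, SD ≈ 0.034; a Normal approximation gives roughly [0.005, 0.138].
Exact: F⁻¹(0.025) = 0.020; F⁻¹(0.975) = 0.151.

[0.020, 0.151]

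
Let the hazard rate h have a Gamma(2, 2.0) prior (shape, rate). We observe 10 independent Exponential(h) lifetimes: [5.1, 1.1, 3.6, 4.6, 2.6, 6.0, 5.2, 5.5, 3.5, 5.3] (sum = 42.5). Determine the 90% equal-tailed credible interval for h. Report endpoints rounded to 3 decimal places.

[0.156, 0.409]

Posterior: Gamma(2+10, 2.0+42.5) = Gamma(12, 44.5) (shape, rate).
Equal-tailed 90% interval: Gamma(12, 44.5) quantiles at 0.05 and 0.95.
Posterior mean ≈ 0.270, SD ≈ 0.078; a Normal approximation gives roughly [0.142, 0.398].
Exact: lower = 0.156; upper = 0.409.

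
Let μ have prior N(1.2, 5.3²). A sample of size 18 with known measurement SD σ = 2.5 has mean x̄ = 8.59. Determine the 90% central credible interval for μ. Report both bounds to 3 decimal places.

Posterior precision = 1/5.3² + 18/2.5² = 0.0356 + 2.8800 = 2.9156, so posterior SD = 0.5856.
Posterior mean = (1.2/5.3² + 18·8.59/2.5²) / 2.9156 = 8.4998.
Interval: 8.4998 ± 1.645 × 0.5856 → [7.536, 9.463].

[7.536, 9.463]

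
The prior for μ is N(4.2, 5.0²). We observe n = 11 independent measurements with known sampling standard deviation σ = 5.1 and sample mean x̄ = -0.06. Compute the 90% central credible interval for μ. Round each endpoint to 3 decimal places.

[-2.109, 2.726]

Posterior precision = 1/5.0² + 11/5.1² = 0.0400 + 0.4229 = 0.4629, so posterior SD = 1.4698.
Posterior mean = (4.2/5.0² + 11·-0.06/5.1²) / 0.4629 = 0.3081.
Interval: 0.3081 ± 1.645 × 1.4698 → [-2.109, 2.726].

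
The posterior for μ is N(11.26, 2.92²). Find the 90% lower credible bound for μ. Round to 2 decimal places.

7.52

Need L with P(μ ≥ L) = 0.90: L = 11.26 − z_{0.1}·2.92.
z = 1.282; L = 11.26 − 1.282 × 2.92 = 7.52.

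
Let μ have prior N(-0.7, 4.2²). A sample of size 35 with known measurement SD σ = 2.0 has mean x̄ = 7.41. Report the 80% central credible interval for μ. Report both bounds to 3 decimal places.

[6.926, 7.790]

Posterior precision = 1/4.2² + 35/2.0² = 0.0567 + 8.7500 = 8.8067, so posterior SD = 0.3370.
Posterior mean = (-0.7/4.2² + 35·7.41/2.0²) / 8.8067 = 7.3578.
Interval: 7.3578 ± 1.282 × 0.3370 → [6.926, 7.790].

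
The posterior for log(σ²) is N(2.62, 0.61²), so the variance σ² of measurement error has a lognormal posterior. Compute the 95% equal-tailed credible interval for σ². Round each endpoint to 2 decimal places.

[4.16, 45.40]

On the log scale the 95% interval is 2.62 ± 1.960 × 0.61 = [1.4244, 3.8156].
Exponentiate: [e^1.4244, e^3.8156] = [4.16, 45.40].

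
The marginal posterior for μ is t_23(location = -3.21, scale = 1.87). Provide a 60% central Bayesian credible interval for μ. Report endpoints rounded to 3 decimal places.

The t_23 distribution is symmetric; the 60% interval is -3.21 ± t·1.87 with t_{0.8,23} = 0.858.
Half-width: 0.858 × 1.87 = 1.604.
-3.21 − 1.604 = -4.814; -3.21 + 1.604 = -1.606.

[-4.814, -1.606]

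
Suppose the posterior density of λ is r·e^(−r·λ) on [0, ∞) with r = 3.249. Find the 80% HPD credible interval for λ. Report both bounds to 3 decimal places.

[0.000, 0.495]

The exponential density is strictly decreasing on [0, ∞), so the HPD interval is anchored at 0: [0, q] with P(λ ≤ q) = 0.80.
q = −ln(1 − 0.80) / 3.249 = 1.6094 / 3.249 = 0.495.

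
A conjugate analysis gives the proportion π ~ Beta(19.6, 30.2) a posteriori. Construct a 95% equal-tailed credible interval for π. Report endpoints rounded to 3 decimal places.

Posterior: Beta(19.6, 30.2).
Equal-tailed 95% interval: the 0.025 and 0.975 quantiles of Beta(19.6, 30.2).
Posterior mean ≈ 0.394, SD ≈ 0.069; a Normal approximation gives roughly [0.259, 0.528].
Exact: F⁻¹(0.025) = 0.264; F⁻¹(0.975) = 0.531.

[0.264, 0.531]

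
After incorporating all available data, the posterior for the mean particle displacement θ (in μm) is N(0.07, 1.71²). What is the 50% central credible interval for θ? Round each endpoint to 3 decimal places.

The posterior is symmetric, so the 50% equal-tailed interval is θ = 0.07 ± z·1.71 with z = 0.674.
Half-width: 0.674 × 1.71 = 1.153.
0.07 − 1.153 = -1.083; 0.07 + 1.153 = 1.223.

[-1.083, 1.223]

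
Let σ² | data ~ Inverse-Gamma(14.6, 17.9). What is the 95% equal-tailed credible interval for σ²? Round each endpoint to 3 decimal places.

Inverse-Gamma(14.6, 17.9) quantiles: F⁻¹(0.025) and F⁻¹(0.975).
Equivalently, 1/σ² ~ Gamma(14.6, rate = 17.9); invert its 0.975 and 0.025 quantiles.
Posterior mean ≈ 1.316, SD ≈ 0.371; a Normal approximation gives roughly [0.589, 2.043].
Exact: lower = 0.779; upper = 2.210.

[0.779, 2.210]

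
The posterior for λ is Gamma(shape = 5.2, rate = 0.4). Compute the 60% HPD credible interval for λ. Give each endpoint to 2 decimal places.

[6.69, 15.53]

The posterior is unimodal and skewed, so the HPD interval has equal density at both endpoints and is the shortest 60% interval.
Solving f(6.69) = f(15.53) with F(15.53) − F(6.69) = 0.60 gives [6.69, 15.53].
For comparison, the equal-tailed interval is [8.13, 17.40]; the HPD is narrower and shifted toward the mode.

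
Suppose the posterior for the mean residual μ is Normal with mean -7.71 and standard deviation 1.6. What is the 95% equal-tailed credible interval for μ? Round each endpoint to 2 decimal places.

[-10.85, -4.57]

The posterior is symmetric, so the 95% equal-tailed interval is μ = -7.71 ± z·1.6 with z = 1.960.
Half-width: 1.960 × 1.6 = 3.14.
-7.71 − 3.14 = -10.85; -7.71 + 3.14 = -4.57.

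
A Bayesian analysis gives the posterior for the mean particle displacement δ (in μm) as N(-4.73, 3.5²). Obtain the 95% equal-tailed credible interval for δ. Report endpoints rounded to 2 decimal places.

The posterior is symmetric, so the 95% equal-tailed interval is δ = -4.73 ± z·3.5 with z = 1.960.
Half-width: 1.960 × 3.5 = 6.86.
-4.73 − 6.86 = -11.59; -4.73 + 6.86 = 2.13.

[-11.59, 2.13]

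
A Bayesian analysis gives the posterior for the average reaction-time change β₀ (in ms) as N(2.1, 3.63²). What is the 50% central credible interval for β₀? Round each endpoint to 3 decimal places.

The posterior is symmetric, so the 50% equal-tailed interval is β₀ = 2.1 ± z·3.63 with z = 0.674.
Half-width: 0.674 × 3.63 = 2.448.
2.1 − 2.448 = -0.348; 2.1 + 2.448 = 4.548.

[-0.348, 4.548]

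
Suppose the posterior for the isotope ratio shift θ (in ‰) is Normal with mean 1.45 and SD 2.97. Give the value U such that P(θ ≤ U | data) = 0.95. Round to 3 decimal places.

Need U with P(θ ≤ U) = 0.95: U = 1.45 + z_{0.05}·2.97.
z = 1.645; U = 1.45 + 1.645 × 2.97 = 6.335.

6.335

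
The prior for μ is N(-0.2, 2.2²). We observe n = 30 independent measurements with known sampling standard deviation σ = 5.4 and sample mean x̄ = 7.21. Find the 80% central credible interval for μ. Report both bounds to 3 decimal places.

[4.818, 7.124]

Posterior precision = 1/2.2² + 30/5.4² = 0.2066 + 1.0288 = 1.2354, so posterior SD = 0.8997.
Posterior mean = (-0.2/2.2² + 30·7.21/5.4²) / 1.2354 = 5.9708.
Interval: 5.9708 ± 1.282 × 0.8997 → [4.818, 7.124].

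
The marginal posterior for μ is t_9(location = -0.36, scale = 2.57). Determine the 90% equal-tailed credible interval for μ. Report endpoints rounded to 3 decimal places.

The t_9 distribution is symmetric; the 90% interval is -0.36 ± t·2.57 with t_{0.95,9} = 1.833.
Half-width: 1.833 × 2.57 = 4.711.
-0.36 − 4.711 = -5.071; -0.36 + 4.711 = 4.351.

[-5.071, 4.351]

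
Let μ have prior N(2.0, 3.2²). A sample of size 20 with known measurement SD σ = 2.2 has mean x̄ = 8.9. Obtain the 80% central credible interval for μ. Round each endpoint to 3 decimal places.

[8.118, 9.364]

Posterior precision = 1/3.2² + 20/2.2² = 0.0977 + 4.1322 = 4.2299, so posterior SD = 0.4862.
Posterior mean = (2.0/3.2² + 20·8.9/2.2²) / 4.2299 = 8.7407.
Interval: 8.7407 ± 1.282 × 0.4862 → [8.118, 9.364].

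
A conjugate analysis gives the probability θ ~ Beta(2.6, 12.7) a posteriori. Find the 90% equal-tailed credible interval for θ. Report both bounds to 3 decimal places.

Posterior: Beta(2.6, 12.7).
Equal-tailed 90% interval: the 0.05 and 0.95 quantiles of Beta(2.6, 12.7).
Posterior mean ≈ 0.170, SD ≈ 0.093; a Normal approximation gives roughly [0.017, 0.323].
Exact: F⁻¹(0.05) = 0.045; F⁻¹(0.95) = 0.345.

[0.045, 0.345]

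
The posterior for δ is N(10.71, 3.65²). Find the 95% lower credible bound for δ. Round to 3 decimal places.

4.706

Need L with P(δ ≥ L) = 0.95: L = 10.71 − z_{0.05}·3.65.
z = 1.645; L = 10.71 − 1.645 × 3.65 = 4.706.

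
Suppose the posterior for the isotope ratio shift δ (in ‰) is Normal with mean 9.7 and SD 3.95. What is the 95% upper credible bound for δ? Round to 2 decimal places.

Need U with P(δ ≤ U) = 0.95: U = 9.7 + z_{0.05}·3.95.
z = 1.645; U = 9.7 + 1.645 × 3.95 = 16.20.

16.20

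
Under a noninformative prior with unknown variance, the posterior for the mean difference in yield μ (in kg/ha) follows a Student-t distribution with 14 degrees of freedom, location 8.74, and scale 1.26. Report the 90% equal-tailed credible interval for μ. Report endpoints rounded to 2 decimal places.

[6.52, 10.96]

The t_14 distribution is symmetric; the 90% interval is 8.74 ± t·1.26 with t_{0.95,14} = 1.761.
Half-width: 1.761 × 1.26 = 2.22.
8.74 − 2.22 = 6.52; 8.74 + 2.22 = 10.96.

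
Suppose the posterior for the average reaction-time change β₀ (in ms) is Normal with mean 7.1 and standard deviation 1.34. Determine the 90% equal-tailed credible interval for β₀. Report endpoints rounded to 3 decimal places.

[4.896, 9.304]

The posterior is symmetric, so the 90% equal-tailed interval is β₀ = 7.1 ± z·1.34 with z = 1.645.
Half-width: 1.645 × 1.34 = 2.204.
7.1 − 2.204 = 4.896; 7.1 + 2.204 = 9.304.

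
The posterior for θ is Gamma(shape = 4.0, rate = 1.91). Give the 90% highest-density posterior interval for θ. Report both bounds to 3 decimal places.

The posterior is unimodal and skewed, so the HPD interval has equal density at both endpoints and is the shortest 90% interval.
Solving f(0.491) = f(3.637) with F(3.637) − F(0.491) = 0.90 gives [0.491, 3.637].
For comparison, the equal-tailed interval is [0.715, 4.060]; the HPD is narrower and shifted toward the mode.

[0.491, 3.637]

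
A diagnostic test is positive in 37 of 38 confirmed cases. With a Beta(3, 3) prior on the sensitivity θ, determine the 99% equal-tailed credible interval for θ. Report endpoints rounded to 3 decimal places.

Posterior: Beta(3+37, 3+1) = Beta(40, 4).
Equal-tailed 99% interval: the 0.005 and 0.995 quantiles of Beta(40, 4).
Posterior mean ≈ 0.909, SD ≈ 0.043; a Normal approximation gives roughly [0.799, 1.019].
Exact: F⁻¹(0.005) = 0.767; F⁻¹(0.995) = 0.984.

[0.767, 0.984]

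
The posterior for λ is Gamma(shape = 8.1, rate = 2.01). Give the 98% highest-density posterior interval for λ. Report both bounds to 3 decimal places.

The posterior is unimodal and skewed, so the HPD interval has equal density at both endpoints and is the shortest 98% interval.
Solving f(1.255) = f(7.630) with F(7.630) − F(1.255) = 0.98 gives [1.255, 7.630].
For comparison, the equal-tailed interval is [1.475, 8.031]; the HPD is narrower and shifted toward the mode.

[1.255, 7.630]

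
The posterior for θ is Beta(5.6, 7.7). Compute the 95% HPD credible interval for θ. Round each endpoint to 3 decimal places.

[0.174, 0.675]

The posterior is unimodal and skewed, so the HPD interval has equal density at both endpoints and is the shortest 95% interval.
Solving f(0.174) = f(0.675) with F(0.675) − F(0.174) = 0.95 gives [0.174, 0.675].
For comparison, the equal-tailed interval is [0.181, 0.683]; the HPD is narrower and shifted toward the mode.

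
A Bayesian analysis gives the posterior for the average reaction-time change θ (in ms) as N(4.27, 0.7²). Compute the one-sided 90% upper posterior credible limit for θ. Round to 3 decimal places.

Need U with P(θ ≤ U) = 0.90: U = 4.27 + z_{0.1}·0.7.
z = 1.282; U = 4.27 + 1.282 × 0.7 = 5.167.

5.167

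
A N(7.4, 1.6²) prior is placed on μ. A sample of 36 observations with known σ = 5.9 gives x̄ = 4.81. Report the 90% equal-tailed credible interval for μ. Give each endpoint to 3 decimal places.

Posterior precision = 1/1.6² + 36/5.9² = 0.3906 + 1.0342 = 1.4248, so posterior SD = 0.8378.
Posterior mean = (7.4/1.6² + 36·4.81/5.9²) / 1.4248 = 5.5201.
Interval: 5.5201 ± 1.645 × 0.8378 → [4.142, 6.898].

[4.142, 6.898]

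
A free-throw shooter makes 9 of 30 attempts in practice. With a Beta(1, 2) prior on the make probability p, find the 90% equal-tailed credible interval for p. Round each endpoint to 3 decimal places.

[0.180, 0.439]

Posterior: Beta(1+9, 2+21) = Beta(10, 23).
Equal-tailed 90% interval: the 0.05 and 0.95 quantiles of Beta(10, 23).
Posterior mean ≈ 0.303, SD ≈ 0.079; a Normal approximation gives roughly [0.173, 0.433].
Exact: F⁻¹(0.05) = 0.180; F⁻¹(0.95) = 0.439.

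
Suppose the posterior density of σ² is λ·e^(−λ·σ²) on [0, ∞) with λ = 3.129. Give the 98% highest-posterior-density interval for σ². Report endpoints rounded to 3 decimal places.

[0.000, 1.250]

The exponential density is strictly decreasing on [0, ∞), so the HPD interval is anchored at 0: [0, q] with P(σ² ≤ q) = 0.98.
q = −ln(1 − 0.98) / 3.129 = 3.9120 / 3.129 = 1.250.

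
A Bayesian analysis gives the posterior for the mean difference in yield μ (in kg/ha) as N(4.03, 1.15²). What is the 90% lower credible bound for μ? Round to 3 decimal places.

Need L with P(μ ≥ L) = 0.90: L = 4.03 − z_{0.1}·1.15.
z = 1.282; L = 4.03 − 1.282 × 1.15 = 2.556.

2.556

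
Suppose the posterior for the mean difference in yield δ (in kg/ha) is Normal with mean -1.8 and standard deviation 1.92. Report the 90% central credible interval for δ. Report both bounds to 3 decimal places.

[-4.958, 1.358]

The posterior is symmetric, so the 90% equal-tailed interval is δ = -1.8 ± z·1.92 with z = 1.645.
Half-width: 1.645 × 1.92 = 3.158.
-1.8 − 3.158 = -4.958; -1.8 + 3.158 = 1.358.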